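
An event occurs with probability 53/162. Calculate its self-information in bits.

Information content I(x) = -log₂(p(x))
I = -log₂(53/162) = -log₂(0.3272)
I = 1.6119 bits


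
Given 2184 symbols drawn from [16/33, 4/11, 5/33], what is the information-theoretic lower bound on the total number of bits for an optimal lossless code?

Entropy H = 1.4496 bits/symbol
Minimum bits = H × n = 1.4496 × 2184
= 3165.86 bits


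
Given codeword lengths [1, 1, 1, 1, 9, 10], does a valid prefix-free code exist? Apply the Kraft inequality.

Kraft inequality: Σ 2^(-l_i) ≤ 1 for prefix-free code
Calculating: 2^(-1) + 2^(-1) + 2^(-1) + 2^(-1) + 2^(-9) + 2^(-10)
= 0.5 + 0.5 + 0.5 + 0.5 + 0.001953125 + 0.0009765625
= 2.0029
Since 2.0029 > 1, prefix-free code does not exist


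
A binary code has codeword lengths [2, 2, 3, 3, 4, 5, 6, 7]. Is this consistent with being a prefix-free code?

Kraft inequality: Σ 2^(-l_i) ≤ 1 for prefix-free code
Calculating: 2^(-2) + 2^(-2) + 2^(-3) + 2^(-3) + 2^(-4) + 2^(-5) + 2^(-6) + 2^(-7)
= 0.25 + 0.25 + 0.125 + 0.125 + 0.0625 + 0.03125 + 0.015625 + 0.0078125
= 0.8672
Since 0.8672 ≤ 1, prefix-free code exists


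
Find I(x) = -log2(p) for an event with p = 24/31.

Information content I(x) = -log₂(p(x))
I = -log₂(24/31) = -log₂(0.7742)
I = 0.3692 bits


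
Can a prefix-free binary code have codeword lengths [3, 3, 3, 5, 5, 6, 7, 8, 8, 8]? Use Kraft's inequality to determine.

Kraft inequality: Σ 2^(-l_i) ≤ 1 for prefix-free code
Calculating: 2^(-3) + 2^(-3) + 2^(-3) + 2^(-5) + 2^(-5) + 2^(-6) + 2^(-7) + 2^(-8) + 2^(-8) + 2^(-8)
= 0.125 + 0.125 + 0.125 + 0.03125 + 0.03125 + 0.015625 + 0.0078125 + 0.00390625 + 0.00390625 + 0.00390625
= 0.4727
Since 0.4727 ≤ 1, prefix-free code exists


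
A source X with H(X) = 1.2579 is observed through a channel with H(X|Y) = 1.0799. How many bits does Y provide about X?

I(X;Y) = H(X) - H(X|Y)
I(X;Y) = 1.2579 - 1.0799 = 0.178 bits


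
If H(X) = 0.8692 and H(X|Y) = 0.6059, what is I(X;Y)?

I(X;Y) = H(X) - H(X|Y)
I(X;Y) = 0.8692 - 0.6059 = 0.2633 bits


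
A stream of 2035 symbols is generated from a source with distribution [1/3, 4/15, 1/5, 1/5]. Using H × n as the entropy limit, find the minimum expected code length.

Entropy H = 1.9656 bits/symbol
Minimum bits = H × n = 1.9656 × 2035
= 3999.99 bits


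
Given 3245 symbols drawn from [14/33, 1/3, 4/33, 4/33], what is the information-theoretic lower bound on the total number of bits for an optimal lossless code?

Entropy H = 1.7912 bits/symbol
Minimum bits = H × n = 1.7912 × 3245
= 5812.32 bits


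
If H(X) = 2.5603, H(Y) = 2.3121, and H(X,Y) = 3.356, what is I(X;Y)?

I(X;Y) = H(X) + H(Y) - H(X,Y)
I(X;Y) = 2.5603 + 2.3121 - 3.356 = 1.5164 bits


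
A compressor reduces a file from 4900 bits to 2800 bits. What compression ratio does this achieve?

Compression ratio = Original / Compressed
= 4900 / 2800 = 1.75:1


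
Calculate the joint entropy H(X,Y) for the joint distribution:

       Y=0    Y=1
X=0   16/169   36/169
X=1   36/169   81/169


H(X,Y) = -Σ p(x,y) log₂ p(x,y)
  p(0,0)=16/169: -0.0947 × log₂(0.0947) = 0.3220
  p(0,1)=36/169: -0.2130 × log₂(0.2130) = 0.4752
  p(1,0)=36/169: -0.2130 × log₂(0.2130) = 0.4752
  p(1,1)=81/169: -0.4793 × log₂(0.4793) = 0.5085
H(X,Y) = 1.7810 bits


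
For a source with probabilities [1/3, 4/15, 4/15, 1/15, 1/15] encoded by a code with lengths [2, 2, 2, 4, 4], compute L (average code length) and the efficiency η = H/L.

Average length L = Σ p_i × l_i = 2.2667 bits
Entropy H = 2.0662 bits
Efficiency η = H/L × 100% = 91.16%


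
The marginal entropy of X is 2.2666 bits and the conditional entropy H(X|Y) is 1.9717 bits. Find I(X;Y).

I(X;Y) = H(X) - H(X|Y)
I(X;Y) = 2.2666 - 1.9717 = 0.2949 bits


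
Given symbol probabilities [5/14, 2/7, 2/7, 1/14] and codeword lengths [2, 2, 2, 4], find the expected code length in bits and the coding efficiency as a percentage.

Average length L = Σ p_i × l_i = 2.1429 bits
Entropy H = 1.8352 bits
Efficiency η = H/L × 100% = 85.64%


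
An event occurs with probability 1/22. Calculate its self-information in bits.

Information content I(x) = -log₂(p(x))
I = -log₂(1/22) = -log₂(0.0455)
I = 4.4594 bits


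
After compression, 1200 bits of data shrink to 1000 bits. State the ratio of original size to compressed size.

Compression ratio = Original / Compressed
= 1200 / 1000 = 1.20:1


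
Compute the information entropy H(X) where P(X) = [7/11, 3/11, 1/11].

H(X) = -Σ p(x) log₂ p(x)
  -7/11 × log₂(7/11) = 0.4150
  -3/11 × log₂(3/11) = 0.5112
  -1/11 × log₂(1/11) = 0.3145
H(X) = 1.2407 bits


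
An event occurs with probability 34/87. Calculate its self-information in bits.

Information content I(x) = -log₂(p(x))
I = -log₂(34/87) = -log₂(0.3908)
I = 1.3555 bits


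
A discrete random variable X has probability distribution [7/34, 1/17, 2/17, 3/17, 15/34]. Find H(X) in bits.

H(X) = -Σ p(x) log₂ p(x)
  -7/34 × log₂(7/34) = 0.4694
  -1/17 × log₂(1/17) = 0.2404
  -2/17 × log₂(2/17) = 0.3632
  -3/17 × log₂(3/17) = 0.4416
  -15/34 × log₂(15/34) = 0.5208
H(X) = 2.0356 bits


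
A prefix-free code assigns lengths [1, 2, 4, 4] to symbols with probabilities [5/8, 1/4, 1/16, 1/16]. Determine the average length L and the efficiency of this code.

Average length L = Σ p_i × l_i = 1.6250 bits
Entropy H = 1.4238 bits
Efficiency η = H/L × 100% = 87.62%


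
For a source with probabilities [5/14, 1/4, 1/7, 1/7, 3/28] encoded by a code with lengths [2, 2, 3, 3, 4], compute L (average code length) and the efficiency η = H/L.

Average length L = Σ p_i × l_i = 2.5000 bits
Entropy H = 2.1779 bits
Efficiency η = H/L × 100% = 87.11%


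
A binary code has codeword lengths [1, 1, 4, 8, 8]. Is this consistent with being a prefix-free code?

Kraft inequality: Σ 2^(-l_i) ≤ 1 for prefix-free code
Calculating: 2^(-1) + 2^(-1) + 2^(-4) + 2^(-8) + 2^(-8)
= 0.5 + 0.5 + 0.0625 + 0.00390625 + 0.00390625
= 1.0703
Since 1.0703 > 1, prefix-free code does not exist


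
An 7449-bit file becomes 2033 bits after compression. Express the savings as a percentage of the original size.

Space savings = (1 - Compressed/Original) × 100%
= (1 - 2033/7449) × 100%
= 72.71%


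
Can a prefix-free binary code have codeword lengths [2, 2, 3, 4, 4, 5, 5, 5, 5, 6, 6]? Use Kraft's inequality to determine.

Kraft inequality: Σ 2^(-l_i) ≤ 1 for prefix-free code
Calculating: 2^(-2) + 2^(-2) + 2^(-3) + 2^(-4) + 2^(-4) + 2^(-5) + 2^(-5) + 2^(-5) + 2^(-5) + 2^(-6) + 2^(-6)
= 0.25 + 0.25 + 0.125 + 0.0625 + 0.0625 + 0.03125 + 0.03125 + 0.03125 + 0.03125 + 0.015625 + 0.015625
= 0.9062
Since 0.9062 ≤ 1, prefix-free code exists


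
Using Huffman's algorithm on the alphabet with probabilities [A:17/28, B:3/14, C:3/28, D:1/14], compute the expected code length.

Huffman tree construction:
Combine smallest probabilities repeatedly
Resulting codes:
  A: 1 (length 1)
  B: 01 (length 2)
  C: 001 (length 3)
  D: 000 (length 3)
Average length = Σ p(s) × length(s) = 1.5714 bits


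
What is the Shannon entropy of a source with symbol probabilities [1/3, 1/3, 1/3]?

H(X) = -Σ p(x) log₂ p(x)
  -1/3 × log₂(1/3) = 0.5283
  -1/3 × log₂(1/3) = 0.5283
  -1/3 × log₂(1/3) = 0.5283
H(X) = 1.5850 bits


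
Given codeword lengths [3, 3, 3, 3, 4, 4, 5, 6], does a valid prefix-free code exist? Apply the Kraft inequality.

Kraft inequality: Σ 2^(-l_i) ≤ 1 for prefix-free code
Calculating: 2^(-3) + 2^(-3) + 2^(-3) + 2^(-3) + 2^(-4) + 2^(-4) + 2^(-5) + 2^(-6)
= 0.125 + 0.125 + 0.125 + 0.125 + 0.0625 + 0.0625 + 0.03125 + 0.015625
= 0.6719
Since 0.6719 ≤ 1, prefix-free code exists


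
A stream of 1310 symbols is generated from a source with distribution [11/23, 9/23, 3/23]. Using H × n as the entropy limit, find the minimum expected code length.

Entropy H = 1.4219 bits/symbol
Minimum bits = H × n = 1.4219 × 1310
= 1862.70 bits


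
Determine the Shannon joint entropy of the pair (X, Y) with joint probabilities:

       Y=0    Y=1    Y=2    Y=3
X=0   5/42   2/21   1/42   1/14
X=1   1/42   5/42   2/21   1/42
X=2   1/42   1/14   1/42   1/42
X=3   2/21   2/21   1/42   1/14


H(X,Y) = -Σ p(x,y) log₂ p(x,y)
  p(0,0)=5/42: -0.1190 × log₂(0.1190) = 0.3655
  p(0,1)=2/21: -0.0952 × log₂(0.0952) = 0.3231
  p(0,2)=1/42: -0.0238 × log₂(0.0238) = 0.1284
  p(0,3)=1/14: -0.0714 × log₂(0.0714) = 0.2720
  p(1,0)=1/42: -0.0238 × log₂(0.0238) = 0.1284
  p(1,1)=5/42: -0.1190 × log₂(0.1190) = 0.3655
  p(1,2)=2/21: -0.0952 × log₂(0.0952) = 0.3231
  p(1,3)=1/42: -0.0238 × log₂(0.0238) = 0.1284
  p(2,0)=1/42: -0.0238 × log₂(0.0238) = 0.1284
  p(2,1)=1/14: -0.0714 × log₂(0.0714) = 0.2720
  p(2,2)=1/42: -0.0238 × log₂(0.0238) = 0.1284
  p(2,3)=1/42: -0.0238 × log₂(0.0238) = 0.1284
  p(3,0)=2/21: -0.0952 × log₂(0.0952) = 0.3231
  p(3,1)=2/21: -0.0952 × log₂(0.0952) = 0.3231
  p(3,2)=1/42: -0.0238 × log₂(0.0238) = 0.1284
  p(3,3)=1/14: -0.0714 × log₂(0.0714) = 0.2720
H(X,Y) = 3.7379 bits


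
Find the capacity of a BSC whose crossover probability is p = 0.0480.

For BSC with error probability p:
C = 1 - H(p) where H(p) is binary entropy
H(0.0480) = -0.0480 × log₂(0.0480) - 0.9520 × log₂(0.9520)
H(p) = 0.2778
C = 1 - 0.2778 = 0.7222 bits/use


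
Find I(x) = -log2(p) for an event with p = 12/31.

Information content I(x) = -log₂(p(x))
I = -log₂(12/31) = -log₂(0.3871)
I = 1.3692 bits


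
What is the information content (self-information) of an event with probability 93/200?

Information content I(x) = -log₂(p(x))
I = -log₂(93/200) = -log₂(0.4650)
I = 1.1047 bits


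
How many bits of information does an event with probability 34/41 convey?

Information content I(x) = -log₂(p(x))
I = -log₂(34/41) = -log₂(0.8293)
I = 0.2701 bits


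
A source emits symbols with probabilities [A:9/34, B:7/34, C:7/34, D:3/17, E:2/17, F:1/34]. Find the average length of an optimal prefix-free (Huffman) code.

Huffman tree construction:
Combine smallest probabilities repeatedly
Resulting codes:
  A: 10 (length 2)
  B: 00 (length 2)
  C: 01 (length 2)
  D: 111 (length 3)
  E: 1101 (length 4)
  F: 1100 (length 4)
Average length = Σ p(s) × length(s) = 2.4706 bits


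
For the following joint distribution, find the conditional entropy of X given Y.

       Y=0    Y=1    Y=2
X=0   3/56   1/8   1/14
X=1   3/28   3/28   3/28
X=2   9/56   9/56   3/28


H(X|Y) = Σ_y p(y) H(X|Y=y)
  p(Y=0) = 9/28, H(X|Y=0) = 1.4591
  p(Y=1) = 11/28, H(X|Y=1) = 1.5644
  p(Y=2) = 2/7, H(X|Y=2) = 1.5613
H(X|Y) = 0.3214×1.4591 + 0.3929×1.5644 + 0.2857×1.5613 = 1.5297 bits


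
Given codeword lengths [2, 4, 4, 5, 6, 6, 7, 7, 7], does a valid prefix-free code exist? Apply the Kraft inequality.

Kraft inequality: Σ 2^(-l_i) ≤ 1 for prefix-free code
Calculating: 2^(-2) + 2^(-4) + 2^(-4) + 2^(-5) + 2^(-6) + 2^(-6) + 2^(-7) + 2^(-7) + 2^(-7)
= 0.25 + 0.0625 + 0.0625 + 0.03125 + 0.015625 + 0.015625 + 0.0078125 + 0.0078125 + 0.0078125
= 0.4609
Since 0.4609 ≤ 1, prefix-free code exists


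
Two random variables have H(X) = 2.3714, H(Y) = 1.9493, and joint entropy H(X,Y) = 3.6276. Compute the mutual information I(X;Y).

I(X;Y) = H(X) + H(Y) - H(X,Y)
I(X;Y) = 2.3714 + 1.9493 - 3.6276 = 0.6931 bits


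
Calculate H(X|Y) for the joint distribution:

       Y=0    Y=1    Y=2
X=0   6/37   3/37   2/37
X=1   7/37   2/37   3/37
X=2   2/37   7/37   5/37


H(X|Y) = Σ_y p(y) H(X|Y=y)
  p(Y=0) = 15/37, H(X|Y=0) = 1.4295
  p(Y=1) = 12/37, H(X|Y=1) = 1.3844
  p(Y=2) = 10/37, H(X|Y=2) = 1.4855
H(X|Y) = 0.4054×1.4295 + 0.3243×1.3844 + 0.2703×1.4855 = 1.4300 bits


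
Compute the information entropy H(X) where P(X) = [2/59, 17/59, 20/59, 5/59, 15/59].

H(X) = -Σ p(x) log₂ p(x)
  -2/59 × log₂(2/59) = 0.1655
  -17/59 × log₂(17/59) = 0.5173
  -20/59 × log₂(20/59) = 0.5291
  -5/59 × log₂(5/59) = 0.3018
  -15/59 × log₂(15/59) = 0.5023
H(X) = 2.0159 bits


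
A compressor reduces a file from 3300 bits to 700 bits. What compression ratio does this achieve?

Compression ratio = Original / Compressed
= 3300 / 700 = 4.71:1


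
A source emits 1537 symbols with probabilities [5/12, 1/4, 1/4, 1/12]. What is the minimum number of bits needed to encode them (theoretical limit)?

Entropy H = 1.8250 bits/symbol
Minimum bits = H × n = 1.8250 × 1537
= 2805.04 bits


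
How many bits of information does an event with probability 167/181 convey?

Information content I(x) = -log₂(p(x))
I = -log₂(167/181) = -log₂(0.9227)
I = 0.1161 bits


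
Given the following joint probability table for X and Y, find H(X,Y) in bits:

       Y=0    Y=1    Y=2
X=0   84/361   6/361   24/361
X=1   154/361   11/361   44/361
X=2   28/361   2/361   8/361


H(X,Y) = -Σ p(x,y) log₂ p(x,y)
  p(0,0)=84/361: -0.2327 × log₂(0.2327) = 0.4895
  p(0,1)=6/361: -0.0166 × log₂(0.0166) = 0.0982
  p(0,2)=24/361: -0.0665 × log₂(0.0665) = 0.2600
  p(1,0)=154/361: -0.4266 × log₂(0.4266) = 0.5243
  p(1,1)=11/361: -0.0305 × log₂(0.0305) = 0.1535
  p(1,2)=44/361: -0.1219 × log₂(0.1219) = 0.3701
  p(2,0)=28/361: -0.0776 × log₂(0.0776) = 0.2861
  p(2,1)=2/361: -0.0055 × log₂(0.0055) = 0.0415
  p(2,2)=8/361: -0.0222 × log₂(0.0222) = 0.1218
H(X,Y) = 2.3450 bits


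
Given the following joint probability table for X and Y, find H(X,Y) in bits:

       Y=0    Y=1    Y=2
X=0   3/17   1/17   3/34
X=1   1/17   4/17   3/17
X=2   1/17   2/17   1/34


H(X,Y) = -Σ p(x,y) log₂ p(x,y)
  p(0,0)=3/17: -0.1765 × log₂(0.1765) = 0.4416
  p(0,1)=1/17: -0.0588 × log₂(0.0588) = 0.2404
  p(0,2)=3/34: -0.0882 × log₂(0.0882) = 0.3090
  p(1,0)=1/17: -0.0588 × log₂(0.0588) = 0.2404
  p(1,1)=4/17: -0.2353 × log₂(0.2353) = 0.4912
  p(1,2)=3/17: -0.1765 × log₂(0.1765) = 0.4416
  p(2,0)=1/17: -0.0588 × log₂(0.0588) = 0.2404
  p(2,1)=2/17: -0.1176 × log₂(0.1176) = 0.3632
  p(2,2)=1/34: -0.0294 × log₂(0.0294) = 0.1496
H(X,Y) = 2.9176 bits


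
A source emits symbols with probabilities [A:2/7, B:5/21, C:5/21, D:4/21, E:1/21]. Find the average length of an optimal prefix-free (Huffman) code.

Huffman tree construction:
Combine smallest probabilities repeatedly
Resulting codes:
  A: 11 (length 2)
  B: 00 (length 2)
  C: 01 (length 2)
  D: 101 (length 3)
  E: 100 (length 3)
Average length = Σ p(s) × length(s) = 2.2381 bits


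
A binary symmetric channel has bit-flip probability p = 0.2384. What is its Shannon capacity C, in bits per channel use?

For BSC with error probability p:
C = 1 - H(p) where H(p) is binary entropy
H(0.2384) = -0.2384 × log₂(0.2384) - 0.7616 × log₂(0.7616)
H(p) = 0.7924
C = 1 - 0.7924 = 0.2076 bits/use


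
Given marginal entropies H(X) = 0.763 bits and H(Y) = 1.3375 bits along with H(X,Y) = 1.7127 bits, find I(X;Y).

I(X;Y) = H(X) + H(Y) - H(X,Y)
I(X;Y) = 0.763 + 1.3375 - 1.7127 = 0.3878 bits


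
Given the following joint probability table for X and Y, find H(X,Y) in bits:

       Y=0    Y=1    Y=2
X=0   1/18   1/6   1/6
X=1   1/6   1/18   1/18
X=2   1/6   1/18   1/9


H(X,Y) = -Σ p(x,y) log₂ p(x,y)
  p(0,0)=1/18: -0.0556 × log₂(0.0556) = 0.2317
  p(0,1)=1/6: -0.1667 × log₂(0.1667) = 0.4308
  p(0,2)=1/6: -0.1667 × log₂(0.1667) = 0.4308
  p(1,0)=1/6: -0.1667 × log₂(0.1667) = 0.4308
  p(1,1)=1/18: -0.0556 × log₂(0.0556) = 0.2317
  p(1,2)=1/18: -0.0556 × log₂(0.0556) = 0.2317
  p(2,0)=1/6: -0.1667 × log₂(0.1667) = 0.4308
  p(2,1)=1/18: -0.0556 × log₂(0.0556) = 0.2317
  p(2,2)=1/9: -0.1111 × log₂(0.1111) = 0.3522
H(X,Y) = 3.0022 bits


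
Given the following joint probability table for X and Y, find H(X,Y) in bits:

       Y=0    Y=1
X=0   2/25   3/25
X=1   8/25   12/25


H(X,Y) = -Σ p(x,y) log₂ p(x,y)
  p(0,0)=2/25: -0.0800 × log₂(0.0800) = 0.2915
  p(0,1)=3/25: -0.1200 × log₂(0.1200) = 0.3671
  p(1,0)=8/25: -0.3200 × log₂(0.3200) = 0.5260
  p(1,1)=12/25: -0.4800 × log₂(0.4800) = 0.5083
H(X,Y) = 1.6929 bits


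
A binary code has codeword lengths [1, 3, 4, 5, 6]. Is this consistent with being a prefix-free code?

Kraft inequality: Σ 2^(-l_i) ≤ 1 for prefix-free code
Calculating: 2^(-1) + 2^(-3) + 2^(-4) + 2^(-5) + 2^(-6)
= 0.5 + 0.125 + 0.0625 + 0.03125 + 0.015625
= 0.7344
Since 0.7344 ≤ 1, prefix-free code exists


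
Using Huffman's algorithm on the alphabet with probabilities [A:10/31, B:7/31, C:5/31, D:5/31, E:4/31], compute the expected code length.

Huffman tree construction:
Combine smallest probabilities repeatedly
Resulting codes:
  A: 11 (length 2)
  B: 01 (length 2)
  C: 101 (length 3)
  D: 00 (length 2)
  E: 100 (length 3)
Average length = Σ p(s) × length(s) = 2.2903 bits


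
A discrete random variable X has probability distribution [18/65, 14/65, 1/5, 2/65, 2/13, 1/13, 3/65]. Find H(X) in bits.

H(X) = -Σ p(x) log₂ p(x)
  -18/65 × log₂(18/65) = 0.5130
  -14/65 × log₂(14/65) = 0.4771
  -1/5 × log₂(1/5) = 0.4644
  -2/65 × log₂(2/65) = 0.1545
  -2/13 × log₂(2/13) = 0.4155
  -1/13 × log₂(1/13) = 0.2846
  -3/65 × log₂(3/65) = 0.2048
H(X) = 2.5139 bits


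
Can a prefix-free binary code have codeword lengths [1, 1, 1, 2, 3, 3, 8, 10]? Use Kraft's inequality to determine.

Kraft inequality: Σ 2^(-l_i) ≤ 1 for prefix-free code
Calculating: 2^(-1) + 2^(-1) + 2^(-1) + 2^(-2) + 2^(-3) + 2^(-3) + 2^(-8) + 2^(-10)
= 0.5 + 0.5 + 0.5 + 0.25 + 0.125 + 0.125 + 0.00390625 + 0.0009765625
= 2.0049
Since 2.0049 > 1, prefix-free code does not exist


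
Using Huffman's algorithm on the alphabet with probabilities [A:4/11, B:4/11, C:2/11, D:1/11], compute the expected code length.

Huffman tree construction:
Combine smallest probabilities repeatedly
Resulting codes:
  A: 11 (length 2)
  B: 0 (length 1)
  C: 101 (length 3)
  D: 100 (length 3)
Average length = Σ p(s) × length(s) = 1.9091 bits


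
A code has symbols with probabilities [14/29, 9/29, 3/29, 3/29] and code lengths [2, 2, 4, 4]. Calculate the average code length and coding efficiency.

Average length L = Σ p_i × l_i = 2.4138 bits
Entropy H = 1.7083 bits
Efficiency η = H/L × 100% = 70.77%


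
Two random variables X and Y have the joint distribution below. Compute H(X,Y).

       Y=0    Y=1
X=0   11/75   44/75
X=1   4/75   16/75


H(X,Y) = -Σ p(x,y) log₂ p(x,y)
  p(0,0)=11/75: -0.1467 × log₂(0.1467) = 0.4062
  p(0,1)=44/75: -0.5867 × log₂(0.5867) = 0.4514
  p(1,0)=4/75: -0.0533 × log₂(0.0533) = 0.2255
  p(1,1)=16/75: -0.2133 × log₂(0.2133) = 0.4755
H(X,Y) = 1.5586 bits


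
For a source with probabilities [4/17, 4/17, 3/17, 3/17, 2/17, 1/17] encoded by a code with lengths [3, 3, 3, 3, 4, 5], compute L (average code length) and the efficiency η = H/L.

Average length L = Σ p_i × l_i = 3.2353 bits
Entropy H = 2.4692 bits
Efficiency η = H/L × 100% = 76.32%


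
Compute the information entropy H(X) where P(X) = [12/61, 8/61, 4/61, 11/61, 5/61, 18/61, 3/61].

H(X) = -Σ p(x) log₂ p(x)
  -12/61 × log₂(12/61) = 0.4615
  -8/61 × log₂(8/61) = 0.3844
  -4/61 × log₂(4/61) = 0.2578
  -11/61 × log₂(11/61) = 0.4456
  -5/61 × log₂(5/61) = 0.2958
  -18/61 × log₂(18/61) = 0.5196
  -3/61 × log₂(3/61) = 0.2137
H(X) = 2.5783 bits


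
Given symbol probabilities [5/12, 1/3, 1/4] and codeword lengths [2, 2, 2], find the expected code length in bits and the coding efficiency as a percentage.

Average length L = Σ p_i × l_i = 2.0000 bits
Entropy H = 1.5546 bits
Efficiency η = H/L × 100% = 77.73%


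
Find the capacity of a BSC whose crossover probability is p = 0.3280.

For BSC with error probability p:
C = 1 - H(p) where H(p) is binary entropy
H(0.3280) = -0.3280 × log₂(0.3280) - 0.6720 × log₂(0.6720)
H(p) = 0.9129
C = 1 - 0.9129 = 0.0871 bits/use


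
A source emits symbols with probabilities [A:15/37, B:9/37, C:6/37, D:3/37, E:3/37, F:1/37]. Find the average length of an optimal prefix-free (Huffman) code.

Huffman tree construction:
Combine smallest probabilities repeatedly
Resulting codes:
  A: 0 (length 1)
  B: 10 (length 2)
  C: 110 (length 3)
  D: 11111 (length 5)
  E: 1110 (length 4)
  F: 11110 (length 5)
Average length = Σ p(s) × length(s) = 2.2432 bits


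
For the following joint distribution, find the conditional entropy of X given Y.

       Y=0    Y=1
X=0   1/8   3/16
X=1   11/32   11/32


H(X|Y) = Σ_y p(y) H(X|Y=y)
  p(Y=0) = 15/32, H(X|Y=0) = 0.8366
  p(Y=1) = 17/32, H(X|Y=1) = 0.9367
H(X|Y) = 0.4688×0.8366 + 0.5312×0.9367 = 0.8898 bits


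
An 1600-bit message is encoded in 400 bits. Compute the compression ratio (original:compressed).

Compression ratio = Original / Compressed
= 1600 / 400 = 4.00:1


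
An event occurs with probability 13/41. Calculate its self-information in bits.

Information content I(x) = -log₂(p(x))
I = -log₂(13/41) = -log₂(0.3171)
I = 1.6571 bits


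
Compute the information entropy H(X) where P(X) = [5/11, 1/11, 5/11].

H(X) = -Σ p(x) log₂ p(x)
  -5/11 × log₂(5/11) = 0.5170
  -1/11 × log₂(1/11) = 0.3145
  -5/11 × log₂(5/11) = 0.5170
H(X) = 1.3486 bits


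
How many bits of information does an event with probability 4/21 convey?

Information content I(x) = -log₂(p(x))
I = -log₂(4/21) = -log₂(0.1905)
I = 2.3923 bits


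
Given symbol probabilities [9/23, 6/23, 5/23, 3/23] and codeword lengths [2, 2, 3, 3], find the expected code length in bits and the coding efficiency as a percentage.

Average length L = Σ p_i × l_i = 2.3478 bits
Entropy H = 1.8973 bits
Efficiency η = H/L × 100% = 80.81%


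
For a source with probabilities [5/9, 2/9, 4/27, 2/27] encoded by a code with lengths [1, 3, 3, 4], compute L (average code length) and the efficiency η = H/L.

Average length L = Σ p_i × l_i = 1.9630 bits
Entropy H = 1.6396 bits
Efficiency η = H/L × 100% = 83.53%


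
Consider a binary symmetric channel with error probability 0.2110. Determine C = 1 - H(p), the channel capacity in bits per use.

For BSC with error probability p:
C = 1 - H(p) where H(p) is binary entropy
H(0.2110) = -0.2110 × log₂(0.2110) - 0.7890 × log₂(0.7890)
H(p) = 0.7434
C = 1 - 0.7434 = 0.2566 bits/use


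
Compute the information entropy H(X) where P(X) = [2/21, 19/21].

H(X) = -Σ p(x) log₂ p(x)
  -2/21 × log₂(2/21) = 0.3231
  -19/21 × log₂(19/21) = 0.1306
H(X) = 0.4537 bits


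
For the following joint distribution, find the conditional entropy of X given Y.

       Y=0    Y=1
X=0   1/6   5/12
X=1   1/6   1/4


H(X|Y) = Σ_y p(y) H(X|Y=y)
  p(Y=0) = 1/3, H(X|Y=0) = 1.0000
  p(Y=1) = 2/3, H(X|Y=1) = 0.9544
H(X|Y) = 0.3333×1.0000 + 0.6667×0.9544 = 0.9696 bits


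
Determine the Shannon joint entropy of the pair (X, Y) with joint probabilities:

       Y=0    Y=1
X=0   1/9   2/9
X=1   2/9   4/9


H(X,Y) = -Σ p(x,y) log₂ p(x,y)
  p(0,0)=1/9: -0.1111 × log₂(0.1111) = 0.3522
  p(0,1)=2/9: -0.2222 × log₂(0.2222) = 0.4822
  p(1,0)=2/9: -0.2222 × log₂(0.2222) = 0.4822
  p(1,1)=4/9: -0.4444 × log₂(0.4444) = 0.5200
H(X,Y) = 1.8366 bits


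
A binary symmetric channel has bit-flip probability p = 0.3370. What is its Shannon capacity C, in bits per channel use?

For BSC with error probability p:
C = 1 - H(p) where H(p) is binary entropy
H(0.3370) = -0.3370 × log₂(0.3370) - 0.6630 × log₂(0.6630)
H(p) = 0.9219
C = 1 - 0.9219 = 0.0781 bits/use


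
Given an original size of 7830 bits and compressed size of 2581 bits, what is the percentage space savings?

Space savings = (1 - Compressed/Original) × 100%
= (1 - 2581/7830) × 100%
= 67.04%


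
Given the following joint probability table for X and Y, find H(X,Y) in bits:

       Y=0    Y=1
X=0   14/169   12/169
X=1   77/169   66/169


H(X,Y) = -Σ p(x,y) log₂ p(x,y)
  p(0,0)=14/169: -0.0828 × log₂(0.0828) = 0.2977
  p(0,1)=12/169: -0.0710 × log₂(0.0710) = 0.2710
  p(1,0)=77/169: -0.4556 × log₂(0.4556) = 0.5167
  p(1,1)=66/169: -0.3905 × log₂(0.3905) = 0.5298
H(X,Y) = 1.6151 bits


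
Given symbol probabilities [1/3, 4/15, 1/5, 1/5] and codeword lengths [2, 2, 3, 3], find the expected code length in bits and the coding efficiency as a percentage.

Average length L = Σ p_i × l_i = 2.4000 bits
Entropy H = 1.9656 bits
Efficiency η = H/L × 100% = 81.90%


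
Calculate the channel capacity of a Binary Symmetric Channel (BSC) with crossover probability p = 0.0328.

For BSC with error probability p:
C = 1 - H(p) where H(p) is binary entropy
H(0.0328) = -0.0328 × log₂(0.0328) - 0.9672 × log₂(0.9672)
H(p) = 0.2082
C = 1 - 0.2082 = 0.7918 bits/use


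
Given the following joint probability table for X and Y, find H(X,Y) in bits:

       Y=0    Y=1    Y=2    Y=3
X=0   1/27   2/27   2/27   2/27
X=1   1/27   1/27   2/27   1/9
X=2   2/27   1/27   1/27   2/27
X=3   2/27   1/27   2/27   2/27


H(X,Y) = -Σ p(x,y) log₂ p(x,y)
  p(0,0)=1/27: -0.0370 × log₂(0.0370) = 0.1761
  p(0,1)=2/27: -0.0741 × log₂(0.0741) = 0.2781
  p(0,2)=2/27: -0.0741 × log₂(0.0741) = 0.2781
  p(0,3)=2/27: -0.0741 × log₂(0.0741) = 0.2781
  p(1,0)=1/27: -0.0370 × log₂(0.0370) = 0.1761
  p(1,1)=1/27: -0.0370 × log₂(0.0370) = 0.1761
  p(1,2)=2/27: -0.0741 × log₂(0.0741) = 0.2781
  p(1,3)=1/9: -0.1111 × log₂(0.1111) = 0.3522
  p(2,0)=2/27: -0.0741 × log₂(0.0741) = 0.2781
  p(2,1)=1/27: -0.0370 × log₂(0.0370) = 0.1761
  p(2,2)=1/27: -0.0370 × log₂(0.0370) = 0.1761
  p(2,3)=2/27: -0.0741 × log₂(0.0741) = 0.2781
  p(3,0)=2/27: -0.0741 × log₂(0.0741) = 0.2781
  p(3,1)=1/27: -0.0370 × log₂(0.0370) = 0.1761
  p(3,2)=2/27: -0.0741 × log₂(0.0741) = 0.2781
  p(3,3)=2/27: -0.0741 × log₂(0.0741) = 0.2781
H(X,Y) = 3.9121 bits


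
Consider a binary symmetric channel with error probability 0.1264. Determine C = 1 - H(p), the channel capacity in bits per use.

For BSC with error probability p:
C = 1 - H(p) where H(p) is binary entropy
H(0.1264) = -0.1264 × log₂(0.1264) - 0.8736 × log₂(0.8736)
H(p) = 0.5475
C = 1 - 0.5475 = 0.4525 bits/use


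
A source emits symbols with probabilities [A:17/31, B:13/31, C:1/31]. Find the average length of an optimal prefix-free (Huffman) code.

Huffman tree construction:
Combine smallest probabilities repeatedly
Resulting codes:
  A: 1 (length 1)
  B: 01 (length 2)
  C: 00 (length 2)
Average length = Σ p(s) × length(s) = 1.4516 bits


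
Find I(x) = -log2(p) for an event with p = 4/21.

Information content I(x) = -log₂(p(x))
I = -log₂(4/21) = -log₂(0.1905)
I = 2.3923 bits


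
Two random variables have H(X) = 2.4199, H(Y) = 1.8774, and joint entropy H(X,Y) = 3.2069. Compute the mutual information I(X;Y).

I(X;Y) = H(X) + H(Y) - H(X,Y)
I(X;Y) = 2.4199 + 1.8774 - 3.2069 = 1.0904 bits


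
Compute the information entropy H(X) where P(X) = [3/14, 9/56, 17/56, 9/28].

H(X) = -Σ p(x) log₂ p(x)
  -3/14 × log₂(3/14) = 0.4762
  -9/56 × log₂(9/56) = 0.4239
  -17/56 × log₂(17/56) = 0.5221
  -9/28 × log₂(9/28) = 0.5263
H(X) = 1.9485 bits


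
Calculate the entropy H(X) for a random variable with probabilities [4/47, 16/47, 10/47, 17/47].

H(X) = -Σ p(x) log₂ p(x)
  -4/47 × log₂(4/47) = 0.3025
  -16/47 × log₂(16/47) = 0.5292
  -10/47 × log₂(10/47) = 0.4750
  -17/47 × log₂(17/47) = 0.5307
H(X) = 1.8374 bits


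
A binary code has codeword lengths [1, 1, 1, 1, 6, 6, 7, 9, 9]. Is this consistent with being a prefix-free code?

Kraft inequality: Σ 2^(-l_i) ≤ 1 for prefix-free code
Calculating: 2^(-1) + 2^(-1) + 2^(-1) + 2^(-1) + 2^(-6) + 2^(-6) + 2^(-7) + 2^(-9) + 2^(-9)
= 0.5 + 0.5 + 0.5 + 0.5 + 0.015625 + 0.015625 + 0.0078125 + 0.001953125 + 0.001953125
= 2.0430
Since 2.0430 > 1, prefix-free code does not exist


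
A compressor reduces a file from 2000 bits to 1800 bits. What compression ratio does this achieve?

Compression ratio = Original / Compressed
= 2000 / 1800 = 1.11:1


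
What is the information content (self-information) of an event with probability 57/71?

Information content I(x) = -log₂(p(x))
I = -log₂(57/71) = -log₂(0.8028)
I = 0.3169 bits


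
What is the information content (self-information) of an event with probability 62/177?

Information content I(x) = -log₂(p(x))
I = -log₂(62/177) = -log₂(0.3503)
I = 1.5134 bits


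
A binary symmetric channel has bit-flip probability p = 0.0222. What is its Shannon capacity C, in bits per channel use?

For BSC with error probability p:
C = 1 - H(p) where H(p) is binary entropy
H(0.0222) = -0.0222 × log₂(0.0222) - 0.9778 × log₂(0.9778)
H(p) = 0.1536
C = 1 - 0.1536 = 0.8464 bits/use


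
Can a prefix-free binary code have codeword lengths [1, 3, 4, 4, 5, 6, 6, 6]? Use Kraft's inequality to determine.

Kraft inequality: Σ 2^(-l_i) ≤ 1 for prefix-free code
Calculating: 2^(-1) + 2^(-3) + 2^(-4) + 2^(-4) + 2^(-5) + 2^(-6) + 2^(-6) + 2^(-6)
= 0.5 + 0.125 + 0.0625 + 0.0625 + 0.03125 + 0.015625 + 0.015625 + 0.015625
= 0.8281
Since 0.8281 ≤ 1, prefix-free code exists


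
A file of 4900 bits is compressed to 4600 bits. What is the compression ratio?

Compression ratio = Original / Compressed
= 4900 / 4600 = 1.07:1


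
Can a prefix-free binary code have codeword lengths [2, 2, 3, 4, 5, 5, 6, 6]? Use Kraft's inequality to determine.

Kraft inequality: Σ 2^(-l_i) ≤ 1 for prefix-free code
Calculating: 2^(-2) + 2^(-2) + 2^(-3) + 2^(-4) + 2^(-5) + 2^(-5) + 2^(-6) + 2^(-6)
= 0.25 + 0.25 + 0.125 + 0.0625 + 0.03125 + 0.03125 + 0.015625 + 0.015625
= 0.7812
Since 0.7812 ≤ 1, prefix-free code exists


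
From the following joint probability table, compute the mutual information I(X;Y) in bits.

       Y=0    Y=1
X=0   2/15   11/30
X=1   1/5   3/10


H(X) = 1.0000, H(Y) = 0.9183, H(X,Y) = 1.9038
I(X;Y) = H(X) + H(Y) - H(X,Y) = 0.0145 bits


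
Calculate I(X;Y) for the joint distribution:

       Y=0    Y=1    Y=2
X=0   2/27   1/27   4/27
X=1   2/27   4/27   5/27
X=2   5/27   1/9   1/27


H(X) = 1.5610, H(Y) = 1.5790, H(X,Y) = 2.9781
I(X;Y) = H(X) + H(Y) - H(X,Y) = 0.1620 bits


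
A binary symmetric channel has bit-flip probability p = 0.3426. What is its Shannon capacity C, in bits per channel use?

For BSC with error probability p:
C = 1 - H(p) where H(p) is binary entropy
H(0.3426) = -0.3426 × log₂(0.3426) - 0.6574 × log₂(0.6574)
H(p) = 0.9273
C = 1 - 0.9273 = 0.0727 bits/use


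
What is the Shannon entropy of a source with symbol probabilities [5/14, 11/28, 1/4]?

H(X) = -Σ p(x) log₂ p(x)
  -5/14 × log₂(5/14) = 0.5305
  -11/28 × log₂(11/28) = 0.5295
  -1/4 × log₂(1/4) = 0.5000
H(X) = 1.5601 bits


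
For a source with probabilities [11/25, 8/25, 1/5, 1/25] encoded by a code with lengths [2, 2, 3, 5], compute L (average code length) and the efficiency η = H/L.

Average length L = Σ p_i × l_i = 2.3200 bits
Entropy H = 1.6973 bits
Efficiency η = H/L × 100% = 73.16%


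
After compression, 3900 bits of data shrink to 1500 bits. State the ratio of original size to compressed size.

Compression ratio = Original / Compressed
= 3900 / 1500 = 2.60:1


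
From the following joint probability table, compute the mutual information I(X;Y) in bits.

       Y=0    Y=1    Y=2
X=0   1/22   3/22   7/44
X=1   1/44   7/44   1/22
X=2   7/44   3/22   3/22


H(X) = 1.5382, H(Y) = 1.5382, H(X,Y) = 2.9712
I(X;Y) = H(X) + H(Y) - H(X,Y) = 0.1053 bits


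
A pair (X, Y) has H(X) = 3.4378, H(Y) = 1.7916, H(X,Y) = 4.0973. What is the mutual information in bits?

I(X;Y) = H(X) + H(Y) - H(X,Y)
I(X;Y) = 3.4378 + 1.7916 - 4.0973 = 1.1321 bits


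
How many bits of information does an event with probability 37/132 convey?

Information content I(x) = -log₂(p(x))
I = -log₂(37/132) = -log₂(0.2803)
I = 1.8349 bits


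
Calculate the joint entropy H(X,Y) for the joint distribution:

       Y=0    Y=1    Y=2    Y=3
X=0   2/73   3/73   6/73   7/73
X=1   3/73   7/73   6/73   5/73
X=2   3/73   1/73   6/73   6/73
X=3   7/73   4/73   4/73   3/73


H(X,Y) = -Σ p(x,y) log₂ p(x,y)
  p(0,0)=2/73: -0.0274 × log₂(0.0274) = 0.1422
  p(0,1)=3/73: -0.0411 × log₂(0.0411) = 0.1892
  p(0,2)=6/73: -0.0822 × log₂(0.0822) = 0.2963
  p(0,3)=7/73: -0.0959 × log₂(0.0959) = 0.3243
  p(1,0)=3/73: -0.0411 × log₂(0.0411) = 0.1892
  p(1,1)=7/73: -0.0959 × log₂(0.0959) = 0.3243
  p(1,2)=6/73: -0.0822 × log₂(0.0822) = 0.2963
  p(1,3)=5/73: -0.0685 × log₂(0.0685) = 0.2649
  p(2,0)=3/73: -0.0411 × log₂(0.0411) = 0.1892
  p(2,1)=1/73: -0.0137 × log₂(0.0137) = 0.0848
  p(2,2)=6/73: -0.0822 × log₂(0.0822) = 0.2963
  p(2,3)=6/73: -0.0822 × log₂(0.0822) = 0.2963
  p(3,0)=7/73: -0.0959 × log₂(0.0959) = 0.3243
  p(3,1)=4/73: -0.0548 × log₂(0.0548) = 0.2296
  p(3,2)=4/73: -0.0548 × log₂(0.0548) = 0.2296
  p(3,3)=3/73: -0.0411 × log₂(0.0411) = 0.1892
H(X,Y) = 3.8662 bits


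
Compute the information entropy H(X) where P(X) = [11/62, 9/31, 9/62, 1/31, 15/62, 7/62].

H(X) = -Σ p(x) log₂ p(x)
  -11/62 × log₂(11/62) = 0.4426
  -9/31 × log₂(9/31) = 0.5180
  -9/62 × log₂(9/62) = 0.4042
  -1/31 × log₂(1/31) = 0.1598
  -15/62 × log₂(15/62) = 0.4953
  -7/62 × log₂(7/62) = 0.3553
H(X) = 2.3752 bits


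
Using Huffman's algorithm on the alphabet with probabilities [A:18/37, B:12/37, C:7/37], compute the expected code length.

Huffman tree construction:
Combine smallest probabilities repeatedly
Resulting codes:
  A: 0 (length 1)
  B: 11 (length 2)
  C: 10 (length 2)
Average length = Σ p(s) × length(s) = 1.5135 bits


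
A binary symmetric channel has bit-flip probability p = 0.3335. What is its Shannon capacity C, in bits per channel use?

For BSC with error probability p:
C = 1 - H(p) where H(p) is binary entropy
H(0.3335) = -0.3335 × log₂(0.3335) - 0.6665 × log₂(0.6665)
H(p) = 0.9185
C = 1 - 0.9185 = 0.0815 bits/use


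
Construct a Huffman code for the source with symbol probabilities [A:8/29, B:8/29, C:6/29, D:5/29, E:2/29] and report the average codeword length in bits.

Huffman tree construction:
Combine smallest probabilities repeatedly
Resulting codes:
  A: 10 (length 2)
  B: 11 (length 2)
  C: 00 (length 2)
  D: 011 (length 3)
  E: 010 (length 3)
Average length = Σ p(s) × length(s) = 2.2414 bits


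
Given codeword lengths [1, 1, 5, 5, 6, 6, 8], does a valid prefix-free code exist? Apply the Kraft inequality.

Kraft inequality: Σ 2^(-l_i) ≤ 1 for prefix-free code
Calculating: 2^(-1) + 2^(-1) + 2^(-5) + 2^(-5) + 2^(-6) + 2^(-6) + 2^(-8)
= 0.5 + 0.5 + 0.03125 + 0.03125 + 0.015625 + 0.015625 + 0.00390625
= 1.0977
Since 1.0977 > 1, prefix-free code does not exist


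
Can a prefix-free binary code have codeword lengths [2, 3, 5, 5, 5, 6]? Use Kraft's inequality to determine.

Kraft inequality: Σ 2^(-l_i) ≤ 1 for prefix-free code
Calculating: 2^(-2) + 2^(-3) + 2^(-5) + 2^(-5) + 2^(-5) + 2^(-6)
= 0.25 + 0.125 + 0.03125 + 0.03125 + 0.03125 + 0.015625
= 0.4844
Since 0.4844 ≤ 1, prefix-free code exists


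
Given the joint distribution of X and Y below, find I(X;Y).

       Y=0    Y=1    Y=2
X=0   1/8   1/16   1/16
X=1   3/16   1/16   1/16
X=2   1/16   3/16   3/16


H(X) = 1.5462, H(Y) = 1.5794, H(X,Y) = 2.9835
I(X;Y) = H(X) + H(Y) - H(X,Y) = 0.1422 bits


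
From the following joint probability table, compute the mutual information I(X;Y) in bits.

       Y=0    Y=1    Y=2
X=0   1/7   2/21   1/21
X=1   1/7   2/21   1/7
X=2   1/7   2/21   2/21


H(X) = 1.5751, H(Y) = 1.5567, H(X,Y) = 3.1057
I(X;Y) = H(X) + H(Y) - H(X,Y) = 0.0261 bits


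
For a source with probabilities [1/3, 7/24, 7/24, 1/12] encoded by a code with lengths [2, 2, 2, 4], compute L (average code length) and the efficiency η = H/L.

Average length L = Σ p_i × l_i = 2.1667 bits
Entropy H = 1.8640 bits
Efficiency η = H/L × 100% = 86.03%


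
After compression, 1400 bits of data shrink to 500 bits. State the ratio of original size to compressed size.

Compression ratio = Original / Compressed
= 1400 / 500 = 2.80:1


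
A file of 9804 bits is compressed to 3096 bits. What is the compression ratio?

Compression ratio = Original / Compressed
= 9804 / 3096 = 3.17:1


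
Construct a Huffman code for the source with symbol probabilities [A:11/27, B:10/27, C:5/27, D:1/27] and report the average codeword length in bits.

Huffman tree construction:
Combine smallest probabilities repeatedly
Resulting codes:
  A: 0 (length 1)
  B: 11 (length 2)
  C: 101 (length 3)
  D: 100 (length 3)
Average length = Σ p(s) × length(s) = 1.8148 bits


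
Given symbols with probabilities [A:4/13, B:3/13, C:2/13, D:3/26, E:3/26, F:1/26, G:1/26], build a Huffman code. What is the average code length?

Huffman tree construction:
Combine smallest probabilities repeatedly
Resulting codes:
  A: 11 (length 2)
  B: 01 (length 2)
  C: 101 (length 3)
  D: 001 (length 3)
  E: 100 (length 3)
  F: 0000 (length 4)
  G: 0001 (length 4)
Average length = Σ p(s) × length(s) = 2.5385 bits


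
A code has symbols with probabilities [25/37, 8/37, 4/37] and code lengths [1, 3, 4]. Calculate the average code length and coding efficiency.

Average length L = Σ p_i × l_i = 1.7568 bits
Entropy H = 1.2068 bits
Efficiency η = H/L × 100% = 68.70%


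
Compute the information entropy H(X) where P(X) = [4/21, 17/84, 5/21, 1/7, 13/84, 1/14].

H(X) = -Σ p(x) log₂ p(x)
  -4/21 × log₂(4/21) = 0.4557
  -17/84 × log₂(17/84) = 0.4665
  -5/21 × log₂(5/21) = 0.4929
  -1/7 × log₂(1/7) = 0.4011
  -13/84 × log₂(13/84) = 0.4166
  -1/14 × log₂(1/14) = 0.2720
H(X) = 2.5047 bits


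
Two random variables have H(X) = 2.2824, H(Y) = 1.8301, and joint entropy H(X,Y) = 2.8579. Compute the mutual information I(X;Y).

I(X;Y) = H(X) + H(Y) - H(X,Y)
I(X;Y) = 2.2824 + 1.8301 - 2.8579 = 1.2546 bits


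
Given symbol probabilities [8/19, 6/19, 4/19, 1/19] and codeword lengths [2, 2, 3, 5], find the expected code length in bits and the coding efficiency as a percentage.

Average length L = Σ p_i × l_i = 2.3684 bits
Entropy H = 1.7474 bits
Efficiency η = H/L × 100% = 73.78%


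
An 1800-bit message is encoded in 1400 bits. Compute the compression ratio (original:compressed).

Compression ratio = Original / Compressed
= 1800 / 1400 = 1.29:1


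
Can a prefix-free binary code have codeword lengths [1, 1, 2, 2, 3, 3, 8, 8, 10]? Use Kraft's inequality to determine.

Kraft inequality: Σ 2^(-l_i) ≤ 1 for prefix-free code
Calculating: 2^(-1) + 2^(-1) + 2^(-2) + 2^(-2) + 2^(-3) + 2^(-3) + 2^(-8) + 2^(-8) + 2^(-10)
= 0.5 + 0.5 + 0.25 + 0.25 + 0.125 + 0.125 + 0.00390625 + 0.00390625 + 0.0009765625
= 1.7588
Since 1.7588 > 1, prefix-free code does not exist


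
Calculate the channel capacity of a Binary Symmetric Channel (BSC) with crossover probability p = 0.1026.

For BSC with error probability p:
C = 1 - H(p) where H(p) is binary entropy
H(0.1026) = -0.1026 × log₂(0.1026) - 0.8974 × log₂(0.8974)
H(p) = 0.4772
C = 1 - 0.4772 = 0.5228 bits/use


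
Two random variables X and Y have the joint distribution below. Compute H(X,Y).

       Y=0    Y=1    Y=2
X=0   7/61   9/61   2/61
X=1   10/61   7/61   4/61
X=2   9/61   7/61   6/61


H(X,Y) = -Σ p(x,y) log₂ p(x,y)
  p(0,0)=7/61: -0.1148 × log₂(0.1148) = 0.3584
  p(0,1)=9/61: -0.1475 × log₂(0.1475) = 0.4073
  p(0,2)=2/61: -0.0328 × log₂(0.0328) = 0.1617
  p(1,0)=10/61: -0.1639 × log₂(0.1639) = 0.4277
  p(1,1)=7/61: -0.1148 × log₂(0.1148) = 0.3584
  p(1,2)=4/61: -0.0656 × log₂(0.0656) = 0.2578
  p(2,0)=9/61: -0.1475 × log₂(0.1475) = 0.4073
  p(2,1)=7/61: -0.1148 × log₂(0.1148) = 0.3584
  p(2,2)=6/61: -0.0984 × log₂(0.0984) = 0.3291
H(X,Y) = 3.0661 bits


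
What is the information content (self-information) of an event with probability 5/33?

Information content I(x) = -log₂(p(x))
I = -log₂(5/33) = -log₂(0.1515)
I = 2.7225 bits
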